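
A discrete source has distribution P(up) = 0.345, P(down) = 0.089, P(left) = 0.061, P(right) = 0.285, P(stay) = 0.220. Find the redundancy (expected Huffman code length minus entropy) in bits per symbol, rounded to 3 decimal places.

0.067 bits

Entropy H = −Σ p log₂ p ≈ 2.0831 bits.
Huffman merges: 61/1000+89/1000→3/20; 3/20+11/50→37/100; 57/200+69/200→63/100; 37/100+63/100→1. L = 43/20 ≈ 2.1500.
L − H = 2.1500 − 2.0831 = 0.067 bits.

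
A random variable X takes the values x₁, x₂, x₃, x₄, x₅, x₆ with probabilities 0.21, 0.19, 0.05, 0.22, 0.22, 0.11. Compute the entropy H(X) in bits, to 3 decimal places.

2.456 bits

H = −Σ pᵢ log₂ pᵢ.
−0.21·log₂(0.21) = 0.4728
−0.19·log₂(0.19) = 0.4552
−0.05·log₂(0.05) = 0.2161
−0.22·log₂(0.22) = 0.4806
−0.22·log₂(0.22) = 0.4806
−0.11·log₂(0.11) = 0.3503
Sum ≈ 2.4556 → 2.456 bits.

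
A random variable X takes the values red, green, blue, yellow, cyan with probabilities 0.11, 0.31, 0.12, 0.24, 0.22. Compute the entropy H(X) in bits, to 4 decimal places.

H = −Σ pᵢ log₂ pᵢ.
−0.11·log₂(0.11) = 0.3503
−0.31·log₂(0.31) = 0.5238
−0.12·log₂(0.12) = 0.3671
−0.24·log₂(0.24) = 0.4941
−0.22·log₂(0.22) = 0.4806
Sum ≈ 2.2159 → 2.2159 bits.

2.2159 bits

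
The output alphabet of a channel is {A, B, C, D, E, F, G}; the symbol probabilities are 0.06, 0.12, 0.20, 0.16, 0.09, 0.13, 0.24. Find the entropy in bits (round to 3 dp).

H = −Σ pᵢ log₂ pᵢ.
−0.06·log₂(0.06) = 0.2435
−0.12·log₂(0.12) = 0.3671
−0.20·log₂(0.20) = 0.4644
−0.16·log₂(0.16) = 0.4230
−0.09·log₂(0.09) = 0.3127
−0.13·log₂(0.13) = 0.3826
−0.24·log₂(0.24) = 0.4941
Sum ≈ 2.6874 → 2.687 bits.

2.687 bits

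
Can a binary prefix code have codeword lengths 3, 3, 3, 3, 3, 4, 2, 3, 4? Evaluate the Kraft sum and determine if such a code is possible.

With common denominator 2^4 = 16: Σ 2^(−ℓᵢ) = 2/16 + 2/16 + 2/16 + 2/16 + 2/16 + 1/16 + 4/16 + 2/16 + 1/16 = 18/16 = 1.125.
Kraft's inequality requires Σ ≤ 1; here Σ = 1.125 > 1, so no such prefix code exists.

1.125; no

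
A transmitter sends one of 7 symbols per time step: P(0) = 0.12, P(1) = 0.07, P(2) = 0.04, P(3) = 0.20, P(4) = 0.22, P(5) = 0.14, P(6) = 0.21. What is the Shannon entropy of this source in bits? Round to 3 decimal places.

H = −Σ pᵢ log₂ pᵢ.
−0.12·log₂(0.12) = 0.3671
−0.07·log₂(0.07) = 0.2686
−0.04·log₂(0.04) = 0.1858
−0.20·log₂(0.20) = 0.4644
−0.22·log₂(0.22) = 0.4806
−0.14·log₂(0.14) = 0.3971
−0.21·log₂(0.21) = 0.4728
Sum ≈ 2.6363 → 2.636 bits.

2.636 bits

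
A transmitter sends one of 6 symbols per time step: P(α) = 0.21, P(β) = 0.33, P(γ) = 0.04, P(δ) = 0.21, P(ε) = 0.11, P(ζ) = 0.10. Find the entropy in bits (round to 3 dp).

2.342 bits

H = −Σ pᵢ log₂ pᵢ.
−0.21·log₂(0.21) = 0.4728
−0.33·log₂(0.33) = 0.5278
−0.04·log₂(0.04) = 0.1858
−0.21·log₂(0.21) = 0.4728
−0.11·log₂(0.11) = 0.3503
−0.10·log₂(0.10) = 0.3322
Sum ≈ 2.3417 → 2.342 bits.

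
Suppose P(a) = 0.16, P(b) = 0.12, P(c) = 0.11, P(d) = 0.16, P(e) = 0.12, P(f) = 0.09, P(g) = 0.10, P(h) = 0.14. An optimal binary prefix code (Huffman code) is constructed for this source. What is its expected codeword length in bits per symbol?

3 bits/symbol

Repeatedly combine the two least-probable nodes; the expected code length is the sum of the merged weights.
merge 9/100 + 1/10 → 19/100
merge 11/100 + 3/25 → 23/100
merge 3/25 + 7/50 → 13/50
merge 4/25 + 4/25 → 8/25
merge 19/100 + 23/100 → 21/50
merge 13/50 + 8/25 → 29/50
merge 21/50 + 29/50 → 1
L = 19/100 + 23/100 + 13/50 + 8/25 + 21/50 + 29/50 + 1 = 3 bits/symbol.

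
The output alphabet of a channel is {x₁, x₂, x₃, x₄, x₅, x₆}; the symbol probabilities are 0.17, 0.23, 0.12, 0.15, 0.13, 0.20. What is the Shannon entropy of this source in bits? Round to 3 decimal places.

2.547 bits

H = −Σ pᵢ log₂ pᵢ.
−0.17·log₂(0.17) = 0.4346
−0.23·log₂(0.23) = 0.4877
−0.12·log₂(0.12) = 0.3671
−0.15·log₂(0.15) = 0.4105
−0.13·log₂(0.13) = 0.3826
−0.20·log₂(0.20) = 0.4644
Sum ≈ 2.5469 → 2.547 bits.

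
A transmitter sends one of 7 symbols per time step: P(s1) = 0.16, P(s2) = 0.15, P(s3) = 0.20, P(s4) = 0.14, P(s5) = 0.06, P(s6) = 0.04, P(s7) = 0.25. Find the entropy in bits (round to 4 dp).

H = −Σ pᵢ log₂ pᵢ.
−0.16·log₂(0.16) = 0.4230
−0.15·log₂(0.15) = 0.4105
−0.20·log₂(0.20) = 0.4644
−0.14·log₂(0.14) = 0.3971
−0.06·log₂(0.06) = 0.2435
−0.04·log₂(0.04) = 0.1858
−0.25·log₂(0.25) = 0.5000
Sum ≈ 2.6243 → 2.6243 bits.

2.6243 bits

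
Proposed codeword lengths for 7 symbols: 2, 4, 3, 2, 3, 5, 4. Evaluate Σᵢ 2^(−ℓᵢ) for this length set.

With common denominator 2^5 = 32: Σ 2^(−ℓᵢ) = 8/32 + 2/32 + 4/32 + 8/32 + 4/32 + 1/32 + 2/32 = 29/32 = 0.90625.

0.90625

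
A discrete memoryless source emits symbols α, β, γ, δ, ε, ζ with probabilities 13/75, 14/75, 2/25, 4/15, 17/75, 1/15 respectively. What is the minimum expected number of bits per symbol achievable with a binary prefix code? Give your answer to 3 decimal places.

2.467 bits/symbol

Repeatedly combine the two least-probable nodes; the expected code length is the sum of the merged weights.
merge 1/15 + 2/25 → 11/75
merge 11/75 + 13/75 → 8/25
merge 14/75 + 17/75 → 31/75
merge 4/15 + 8/25 → 44/75
merge 31/75 + 44/75 → 1
L = 11/75 + 8/25 + 31/75 + 44/75 + 1 = 37/15 ≈ 2.467 bits/symbol.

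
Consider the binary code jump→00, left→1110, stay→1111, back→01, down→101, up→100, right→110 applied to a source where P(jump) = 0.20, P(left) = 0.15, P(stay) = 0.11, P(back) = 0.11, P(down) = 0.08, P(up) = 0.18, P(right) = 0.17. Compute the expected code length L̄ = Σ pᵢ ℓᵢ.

L̄ = Σ pᵢ·ℓᵢ = 0.20·2 + 0.15·4 + 0.11·4 + 0.11·2 + 0.08·3 + 0.18·3 + 0.17·3 = 2.95 bits/symbol.

2.95 bits/symbol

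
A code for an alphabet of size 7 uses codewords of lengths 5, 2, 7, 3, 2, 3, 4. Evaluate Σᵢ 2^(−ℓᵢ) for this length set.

With common denominator 2^7 = 128: Σ 2^(−ℓᵢ) = 4/128 + 32/128 + 1/128 + 16/128 + 32/128 + 16/128 + 8/128 = 109/128 = 0.8515625.

0.8515625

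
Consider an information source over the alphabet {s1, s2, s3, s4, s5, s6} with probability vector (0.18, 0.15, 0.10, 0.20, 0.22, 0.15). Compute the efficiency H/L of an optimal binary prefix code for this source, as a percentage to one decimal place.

Entropy H = −Σ p log₂ p ≈ 2.5435 bits.
Huffman merges: 1/10+3/20→1/4; 3/20+9/50→33/100; 1/5+11/50→21/50; 1/4+33/100→29/50; 21/50+29/50→1. L = 129/50 ≈ 2.5800.
Efficiency = H/L = 2.5435/2.5800 = 98.6%.

98.6%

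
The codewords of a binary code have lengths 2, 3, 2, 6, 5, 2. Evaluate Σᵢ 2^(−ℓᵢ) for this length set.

With common denominator 2^6 = 64: Σ 2^(−ℓᵢ) = 16/64 + 8/64 + 16/64 + 1/64 + 2/64 + 16/64 = 59/64 = 0.921875.

0.921875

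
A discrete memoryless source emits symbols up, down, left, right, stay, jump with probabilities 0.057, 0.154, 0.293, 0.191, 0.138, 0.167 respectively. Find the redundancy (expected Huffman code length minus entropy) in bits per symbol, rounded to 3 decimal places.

0.064 bits

Entropy H = −Σ p log₂ p ≈ 2.4518 bits.
Huffman merges: 57/1000+69/500→39/200; 77/500+167/1000→321/1000; 191/1000+39/200→193/500; 293/1000+321/1000→307/500; 193/500+307/500→1. L = 629/250 ≈ 2.5160.
L − H = 2.5160 − 2.4518 = 0.064 bits.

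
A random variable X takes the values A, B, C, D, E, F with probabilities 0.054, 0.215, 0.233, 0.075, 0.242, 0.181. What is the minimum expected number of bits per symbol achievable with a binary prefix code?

2.439 bits/symbol

Repeatedly combine the two least-probable nodes; the expected code length is the sum of the merged weights.
merge 27/500 + 3/40 → 129/1000
merge 129/1000 + 181/1000 → 31/100
merge 43/200 + 233/1000 → 56/125
merge 121/500 + 31/100 → 69/125
merge 56/125 + 69/125 → 1
L = 129/1000 + 31/100 + 56/125 + 69/125 + 1 = 2439/1000 = 2.439 bits/symbol.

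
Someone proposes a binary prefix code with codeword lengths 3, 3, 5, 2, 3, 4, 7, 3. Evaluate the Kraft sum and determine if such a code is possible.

With common denominator 2^7 = 128: Σ 2^(−ℓᵢ) = 16/128 + 16/128 + 4/128 + 32/128 + 16/128 + 8/128 + 1/128 + 16/128 = 109/128 = 0.8515625.
Kraft's inequality requires Σ ≤ 1; here Σ = 0.8515625 ≤ 1, so such a prefix code exists.

0.8515625; yes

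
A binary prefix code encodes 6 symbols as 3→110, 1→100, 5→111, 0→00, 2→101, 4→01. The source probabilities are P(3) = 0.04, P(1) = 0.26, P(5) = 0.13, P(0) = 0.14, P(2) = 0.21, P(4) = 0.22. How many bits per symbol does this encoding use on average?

L̄ = Σ pᵢ·ℓᵢ = 0.04·3 + 0.26·3 + 0.13·3 + 0.14·2 + 0.21·3 + 0.22·2 = 2.64 bits/symbol.

2.64 bits/symbol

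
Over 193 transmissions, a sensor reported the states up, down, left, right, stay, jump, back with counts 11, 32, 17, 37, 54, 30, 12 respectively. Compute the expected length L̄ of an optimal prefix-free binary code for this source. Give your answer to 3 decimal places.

2.648 bits/symbol

Probabilities are the counts divided by 193.
Repeatedly combine the two least-probable nodes; the expected code length is the sum of the merged weights.
merge 11/193 + 12/193 → 23/193
merge 17/193 + 23/193 → 40/193
merge 30/193 + 32/193 → 62/193
merge 37/193 + 40/193 → 77/193
merge 54/193 + 62/193 → 116/193
merge 77/193 + 116/193 → 1
L = 23/193 + 40/193 + 62/193 + 77/193 + 116/193 + 1 = 511/193 ≈ 2.648 bits/symbol.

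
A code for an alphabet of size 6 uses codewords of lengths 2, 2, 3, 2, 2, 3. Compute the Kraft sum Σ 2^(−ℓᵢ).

With common denominator 2^3 = 8: Σ 2^(−ℓᵢ) = 2/8 + 2/8 + 1/8 + 2/8 + 2/8 + 1/8 = 10/8 = 1.25.

1.25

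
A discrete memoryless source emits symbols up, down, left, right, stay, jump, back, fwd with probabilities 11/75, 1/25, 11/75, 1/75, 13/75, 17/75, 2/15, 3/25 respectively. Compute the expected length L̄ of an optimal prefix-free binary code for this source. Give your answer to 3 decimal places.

2.827 bits/symbol

Repeatedly combine the two least-probable nodes; the expected code length is the sum of the merged weights.
merge 1/75 + 1/25 → 4/75
merge 4/75 + 3/25 → 13/75
merge 2/15 + 11/75 → 7/25
merge 11/75 + 13/75 → 8/25
merge 13/75 + 17/75 → 2/5
merge 7/25 + 8/25 → 3/5
merge 2/5 + 3/5 → 1
L = 4/75 + 13/75 + 7/25 + 8/25 + 2/5 + 3/5 + 1 = 212/75 ≈ 2.827 bits/symbol.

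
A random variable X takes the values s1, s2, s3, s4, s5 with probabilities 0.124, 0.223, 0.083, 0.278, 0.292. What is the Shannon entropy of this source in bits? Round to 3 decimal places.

2.186 bits

H = −Σ pᵢ log₂ pᵢ.
−0.124·log₂(0.124) = 0.3734
−0.223·log₂(0.223) = 0.4828
−0.083·log₂(0.083) = 0.2980
−0.278·log₂(0.278) = 0.5134
−0.292·log₂(0.292) = 0.5186
Sum ≈ 2.1862 → 2.186 bits.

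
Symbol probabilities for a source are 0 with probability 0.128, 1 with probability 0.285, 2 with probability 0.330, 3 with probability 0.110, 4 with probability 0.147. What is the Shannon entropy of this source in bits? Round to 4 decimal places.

H = −Σ pᵢ log₂ pᵢ.
−0.128·log₂(0.128) = 0.3796
−0.285·log₂(0.285) = 0.5161
−0.330·log₂(0.330) = 0.5278
−0.110·log₂(0.110) = 0.3503
−0.147·log₂(0.147) = 0.4066
Sum ≈ 2.1805 → 2.1805 bits.

2.1805 bits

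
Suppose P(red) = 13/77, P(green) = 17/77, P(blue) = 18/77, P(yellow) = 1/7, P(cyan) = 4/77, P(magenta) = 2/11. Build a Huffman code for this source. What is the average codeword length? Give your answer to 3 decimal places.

Repeatedly combine the two least-probable nodes; the expected code length is the sum of the merged weights.
merge 4/77 + 1/7 → 15/77
merge 13/77 + 2/11 → 27/77
merge 15/77 + 17/77 → 32/77
merge 18/77 + 27/77 → 45/77
merge 32/77 + 45/77 → 1
L = 15/77 + 27/77 + 32/77 + 45/77 + 1 = 28/11 ≈ 2.545 bits/symbol.

2.545 bits/symbol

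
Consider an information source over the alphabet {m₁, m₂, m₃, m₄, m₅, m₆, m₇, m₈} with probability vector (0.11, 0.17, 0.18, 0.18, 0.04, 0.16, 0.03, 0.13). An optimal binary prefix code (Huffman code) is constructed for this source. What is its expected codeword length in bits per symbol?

Repeatedly combine the two least-probable nodes; the expected code length is the sum of the merged weights.
merge 3/100 + 1/25 → 7/100
merge 7/100 + 11/100 → 9/50
merge 13/100 + 4/25 → 29/100
merge 17/100 + 9/50 → 7/20
merge 9/50 + 9/50 → 9/25
merge 29/100 + 7/20 → 16/25
merge 9/25 + 16/25 → 1
L = 7/100 + 9/50 + 29/100 + 7/20 + 9/25 + 16/25 + 1 = 289/100 = 2.89 bits/symbol.

2.89 bits/symbol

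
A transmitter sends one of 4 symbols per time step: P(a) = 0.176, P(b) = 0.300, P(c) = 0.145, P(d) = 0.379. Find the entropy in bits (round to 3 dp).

H = −Σ pᵢ log₂ pᵢ.
−0.176·log₂(0.176) = 0.4411
−0.300·log₂(0.300) = 0.5211
−0.145·log₂(0.145) = 0.4040
−0.379·log₂(0.379) = 0.5305
Sum ≈ 1.8967 → 1.897 bits.

1.897 bits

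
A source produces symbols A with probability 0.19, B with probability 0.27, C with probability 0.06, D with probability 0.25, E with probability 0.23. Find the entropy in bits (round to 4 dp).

H = −Σ pᵢ log₂ pᵢ.
−0.19·log₂(0.19) = 0.4552
−0.27·log₂(0.27) = 0.5100
−0.06·log₂(0.06) = 0.2435
−0.25·log₂(0.25) = 0.5000
−0.23·log₂(0.23) = 0.4877
Sum ≈ 2.1964 → 2.1964 bits.

2.1964 bits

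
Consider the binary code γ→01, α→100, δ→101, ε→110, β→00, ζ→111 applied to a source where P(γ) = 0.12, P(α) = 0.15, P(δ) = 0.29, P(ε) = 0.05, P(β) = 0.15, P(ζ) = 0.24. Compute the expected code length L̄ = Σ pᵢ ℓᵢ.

L̄ = Σ pᵢ·ℓᵢ = 0.12·2 + 0.15·3 + 0.29·3 + 0.05·3 + 0.15·2 + 0.24·3 = 2.73 bits/symbol.

2.73 bits/symbol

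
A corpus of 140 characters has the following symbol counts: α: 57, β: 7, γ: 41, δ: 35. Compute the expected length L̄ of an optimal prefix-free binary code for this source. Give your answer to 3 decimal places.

1.893 bits/symbol

Probabilities are the counts divided by 140.
Repeatedly combine the two least-probable nodes; the expected code length is the sum of the merged weights.
merge 1/20 + 1/4 → 3/10
merge 41/140 + 3/10 → 83/140
merge 57/140 + 83/140 → 1
L = 3/10 + 83/140 + 1 = 53/28 ≈ 1.893 bits/symbol.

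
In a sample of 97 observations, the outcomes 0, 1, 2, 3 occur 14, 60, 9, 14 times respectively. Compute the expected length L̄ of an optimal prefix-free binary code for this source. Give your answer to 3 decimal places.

1.619 bits/symbol

Probabilities are the counts divided by 97.
Repeatedly combine the two least-probable nodes; the expected code length is the sum of the merged weights.
merge 9/97 + 14/97 → 23/97
merge 14/97 + 23/97 → 37/97
merge 37/97 + 60/97 → 1
L = 23/97 + 37/97 + 1 = 157/97 ≈ 1.619 bits/symbol.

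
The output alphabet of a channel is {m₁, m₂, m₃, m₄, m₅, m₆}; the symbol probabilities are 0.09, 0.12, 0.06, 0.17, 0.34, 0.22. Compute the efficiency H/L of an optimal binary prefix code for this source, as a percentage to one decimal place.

97.8%

Entropy H = −Σ p log₂ p ≈ 2.3676 bits.
Huffman merges: 3/50+9/100→3/20; 3/25+3/20→27/100; 17/100+11/50→39/100; 27/100+17/50→61/100; 39/100+61/100→1. L = 121/50 ≈ 2.4200.
Efficiency = H/L = 2.3676/2.4200 = 97.8%.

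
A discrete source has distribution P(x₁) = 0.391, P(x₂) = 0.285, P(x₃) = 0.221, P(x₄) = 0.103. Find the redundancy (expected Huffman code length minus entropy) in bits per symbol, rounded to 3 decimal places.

Entropy H = −Σ p log₂ p ≈ 1.8649 bits.
Huffman merges: 103/1000+221/1000→81/250; 57/200+81/250→609/1000; 391/1000+609/1000→1. L = 1933/1000 ≈ 1.9330.
L − H = 1.9330 − 1.8649 = 0.068 bits.

0.068 bits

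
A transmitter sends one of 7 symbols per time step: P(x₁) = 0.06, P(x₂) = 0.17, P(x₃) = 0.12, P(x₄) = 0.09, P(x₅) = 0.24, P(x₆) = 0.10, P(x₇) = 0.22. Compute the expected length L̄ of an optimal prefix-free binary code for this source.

2.69 bits/symbol

Repeatedly combine the two least-probable nodes; the expected code length is the sum of the merged weights.
merge 3/50 + 9/100 → 3/20
merge 1/10 + 3/25 → 11/50
merge 3/20 + 17/100 → 8/25
merge 11/50 + 11/50 → 11/25
merge 6/25 + 8/25 → 14/25
merge 11/25 + 14/25 → 1
L = 3/20 + 11/50 + 8/25 + 11/25 + 14/25 + 1 = 269/100 = 2.69 bits/symbol.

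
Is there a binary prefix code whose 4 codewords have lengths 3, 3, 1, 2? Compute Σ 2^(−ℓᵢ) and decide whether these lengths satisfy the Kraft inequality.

1; yes

With common denominator 2^3 = 8: Σ 2^(−ℓᵢ) = 1/8 + 1/8 + 4/8 + 2/8 = 8/8 = 1.
Kraft's inequality requires Σ ≤ 1; here Σ = 1 ≤ 1, so such a prefix code exists.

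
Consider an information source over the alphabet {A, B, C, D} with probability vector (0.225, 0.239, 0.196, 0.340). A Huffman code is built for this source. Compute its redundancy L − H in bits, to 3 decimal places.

0.032 bits

Entropy H = −Σ p log₂ p ≈ 1.9677 bits.
Huffman merges: 49/250+9/40→421/1000; 239/1000+17/50→579/1000; 421/1000+579/1000→1. L = 2 ≈ 2.0000.
L − H = 2.0000 − 1.9677 = 0.032 bits.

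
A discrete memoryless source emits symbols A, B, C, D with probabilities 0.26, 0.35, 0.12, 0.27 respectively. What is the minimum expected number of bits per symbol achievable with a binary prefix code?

Repeatedly combine the two least-probable nodes; the expected code length is the sum of the merged weights.
merge 3/25 + 13/50 → 19/50
merge 27/100 + 7/20 → 31/50
merge 19/50 + 31/50 → 1
L = 19/50 + 31/50 + 1 = 2 bits/symbol.

2 bits/symbol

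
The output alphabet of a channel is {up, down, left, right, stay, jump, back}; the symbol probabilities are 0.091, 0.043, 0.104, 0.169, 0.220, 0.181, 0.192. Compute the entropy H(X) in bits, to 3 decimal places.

2.667 bits

H = −Σ pᵢ log₂ pᵢ.
−0.091·log₂(0.091) = 0.3147
−0.043·log₂(0.043) = 0.1952
−0.104·log₂(0.104) = 0.3396
−0.169·log₂(0.169) = 0.4335
−0.220·log₂(0.220) = 0.4806
−0.181·log₂(0.181) = 0.4463
−0.192·log₂(0.192) = 0.4571
Sum ≈ 2.6670 → 2.667 bits.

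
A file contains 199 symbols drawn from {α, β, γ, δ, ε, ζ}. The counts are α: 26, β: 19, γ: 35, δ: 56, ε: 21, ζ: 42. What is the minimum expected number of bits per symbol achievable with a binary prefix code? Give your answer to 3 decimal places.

Probabilities are the counts divided by 199.
Repeatedly combine the two least-probable nodes; the expected code length is the sum of the merged weights.
merge 19/199 + 21/199 → 40/199
merge 26/199 + 35/199 → 61/199
merge 40/199 + 42/199 → 82/199
merge 56/199 + 61/199 → 117/199
merge 82/199 + 117/199 → 1
L = 40/199 + 61/199 + 82/199 + 117/199 + 1 = 499/199 ≈ 2.508 bits/symbol.

2.508 bits/symbol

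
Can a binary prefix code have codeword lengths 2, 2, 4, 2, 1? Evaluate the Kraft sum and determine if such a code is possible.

With common denominator 2^4 = 16: Σ 2^(−ℓᵢ) = 4/16 + 4/16 + 1/16 + 4/16 + 8/16 = 21/16 = 1.3125.
Kraft's inequality requires Σ ≤ 1; here Σ = 1.3125 > 1, so no such prefix code exists.

1.3125; no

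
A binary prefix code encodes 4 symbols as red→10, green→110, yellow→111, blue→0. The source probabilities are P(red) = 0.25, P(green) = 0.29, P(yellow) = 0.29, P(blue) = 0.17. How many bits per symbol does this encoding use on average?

L̄ = Σ pᵢ·ℓᵢ = 0.25·2 + 0.29·3 + 0.29·3 + 0.17·1 = 2.41 bits/symbol.

2.41 bits/symbol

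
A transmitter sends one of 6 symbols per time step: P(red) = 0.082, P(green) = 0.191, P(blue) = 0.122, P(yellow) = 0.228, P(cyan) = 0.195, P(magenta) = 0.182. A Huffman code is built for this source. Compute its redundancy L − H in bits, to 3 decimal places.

0.061 bits

Entropy H = −Σ p log₂ p ≈ 2.5159 bits.
Huffman merges: 41/500+61/500→51/250; 91/500+191/1000→373/1000; 39/200+51/250→399/1000; 57/250+373/1000→601/1000; 399/1000+601/1000→1. L = 2577/1000 ≈ 2.5770.
L − H = 2.5770 − 2.5159 = 0.061 bits.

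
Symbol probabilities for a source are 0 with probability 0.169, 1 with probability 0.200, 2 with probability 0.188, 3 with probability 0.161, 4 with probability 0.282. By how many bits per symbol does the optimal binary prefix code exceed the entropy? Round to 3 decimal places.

0.040 bits

Entropy H = −Σ p log₂ p ≈ 2.2904 bits.
Huffman merges: 161/1000+169/1000→33/100; 47/250+1/5→97/250; 141/500+33/100→153/250; 97/250+153/250→1. L = 233/100 ≈ 2.3300.
L − H = 2.3300 − 2.2904 = 0.040 bits.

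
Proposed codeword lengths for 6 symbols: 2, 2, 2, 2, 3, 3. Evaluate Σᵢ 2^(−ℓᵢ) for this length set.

With common denominator 2^3 = 8: Σ 2^(−ℓᵢ) = 2/8 + 2/8 + 2/8 + 2/8 + 1/8 + 1/8 = 10/8 = 1.25.

1.25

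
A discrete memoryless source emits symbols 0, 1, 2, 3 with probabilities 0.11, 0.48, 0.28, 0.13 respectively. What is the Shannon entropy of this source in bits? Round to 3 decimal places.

1.755 bits

H = −Σ pᵢ log₂ pᵢ.
−0.11·log₂(0.11) = 0.3503
−0.48·log₂(0.48) = 0.5083
−0.28·log₂(0.28) = 0.5142
−0.13·log₂(0.13) = 0.3826
Sum ≈ 1.7554 → 1.755 bits.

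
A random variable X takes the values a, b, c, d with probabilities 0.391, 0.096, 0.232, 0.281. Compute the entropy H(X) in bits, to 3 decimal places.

1.858 bits

H = −Σ pᵢ log₂ pᵢ.
−0.391·log₂(0.391) = 0.5297
−0.096·log₂(0.096) = 0.3246
−0.232·log₂(0.232) = 0.4890
−0.281·log₂(0.281) = 0.5146
Sum ≈ 1.8579 → 1.858 bits.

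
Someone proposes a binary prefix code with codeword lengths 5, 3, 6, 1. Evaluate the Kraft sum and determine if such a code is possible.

With common denominator 2^6 = 64: Σ 2^(−ℓᵢ) = 2/64 + 8/64 + 1/64 + 32/64 = 43/64 = 0.671875.
Kraft's inequality requires Σ ≤ 1; here Σ = 0.671875 ≤ 1, so such a prefix code exists.

0.671875; yes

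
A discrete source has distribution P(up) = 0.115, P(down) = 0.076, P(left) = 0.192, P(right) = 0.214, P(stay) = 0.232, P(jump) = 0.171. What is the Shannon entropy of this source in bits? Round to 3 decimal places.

2.499 bits

H = −Σ pᵢ log₂ pᵢ.
−0.115·log₂(0.115) = 0.3588
−0.076·log₂(0.076) = 0.2826
−0.192·log₂(0.192) = 0.4571
−0.214·log₂(0.214) = 0.4760
−0.232·log₂(0.232) = 0.4890
−0.171·log₂(0.171) = 0.4357
Sum ≈ 2.4992 → 2.499 bits.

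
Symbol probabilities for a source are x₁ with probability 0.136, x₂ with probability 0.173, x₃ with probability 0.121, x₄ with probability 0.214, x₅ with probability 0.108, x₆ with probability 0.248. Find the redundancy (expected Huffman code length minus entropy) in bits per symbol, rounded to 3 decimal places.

Entropy H = −Σ p log₂ p ≈ 2.5197 bits.
Huffman merges: 27/250+121/1000→229/1000; 17/125+173/1000→309/1000; 107/500+229/1000→443/1000; 31/125+309/1000→557/1000; 443/1000+557/1000→1. L = 1269/500 ≈ 2.5380.
L − H = 2.5380 − 2.5197 = 0.018 bits.

0.018 bits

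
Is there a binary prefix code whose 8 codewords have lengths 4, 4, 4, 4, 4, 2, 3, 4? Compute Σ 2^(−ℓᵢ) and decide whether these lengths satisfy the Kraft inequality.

0.75; yes

With common denominator 2^4 = 16: Σ 2^(−ℓᵢ) = 1/16 + 1/16 + 1/16 + 1/16 + 1/16 + 4/16 + 2/16 + 1/16 = 12/16 = 0.75.
Kraft's inequality requires Σ ≤ 1; here Σ = 0.75 ≤ 1, so such a prefix code exists.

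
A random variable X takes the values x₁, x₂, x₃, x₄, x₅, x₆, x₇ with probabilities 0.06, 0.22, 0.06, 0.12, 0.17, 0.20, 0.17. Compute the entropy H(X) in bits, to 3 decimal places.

H = −Σ pᵢ log₂ pᵢ.
−0.06·log₂(0.06) = 0.2435
−0.22·log₂(0.22) = 0.4806
−0.06·log₂(0.06) = 0.2435
−0.12·log₂(0.12) = 0.3671
−0.17·log₂(0.17) = 0.4346
−0.20·log₂(0.20) = 0.4644
−0.17·log₂(0.17) = 0.4346
Sum ≈ 2.6683 → 2.668 bits.

2.668 bits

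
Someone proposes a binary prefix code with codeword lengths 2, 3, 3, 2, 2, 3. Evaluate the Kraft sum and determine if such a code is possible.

1.125; no

With common denominator 2^3 = 8: Σ 2^(−ℓᵢ) = 2/8 + 1/8 + 1/8 + 2/8 + 2/8 + 1/8 = 9/8 = 1.125.
Kraft's inequality requires Σ ≤ 1; here Σ = 1.125 > 1, so no such prefix code exists.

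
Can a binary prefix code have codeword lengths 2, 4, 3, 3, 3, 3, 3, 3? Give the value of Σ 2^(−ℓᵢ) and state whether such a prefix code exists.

1.0625; no

With common denominator 2^4 = 16: Σ 2^(−ℓᵢ) = 4/16 + 1/16 + 2/16 + 2/16 + 2/16 + 2/16 + 2/16 + 2/16 = 17/16 = 1.0625.
Kraft's inequality requires Σ ≤ 1; here Σ = 1.0625 > 1, so no such prefix code exists.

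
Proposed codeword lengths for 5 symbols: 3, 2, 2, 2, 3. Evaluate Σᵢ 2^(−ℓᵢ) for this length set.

With common denominator 2^3 = 8: Σ 2^(−ℓᵢ) = 1/8 + 2/8 + 2/8 + 2/8 + 1/8 = 8/8 = 1.

1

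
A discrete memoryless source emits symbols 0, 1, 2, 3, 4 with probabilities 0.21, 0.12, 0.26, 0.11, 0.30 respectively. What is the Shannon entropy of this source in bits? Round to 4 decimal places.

H = −Σ pᵢ log₂ pᵢ.
−0.21·log₂(0.21) = 0.4728
−0.12·log₂(0.12) = 0.3671
−0.26·log₂(0.26) = 0.5053
−0.11·log₂(0.11) = 0.3503
−0.30·log₂(0.30) = 0.5211
Sum ≈ 2.2166 → 2.2166 bits.

2.2166 bits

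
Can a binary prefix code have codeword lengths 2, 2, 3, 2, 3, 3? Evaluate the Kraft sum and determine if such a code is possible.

1.125; no

With common denominator 2^3 = 8: Σ 2^(−ℓᵢ) = 2/8 + 2/8 + 1/8 + 2/8 + 1/8 + 1/8 = 9/8 = 1.125.
Kraft's inequality requires Σ ≤ 1; here Σ = 1.125 > 1, so no such prefix code exists.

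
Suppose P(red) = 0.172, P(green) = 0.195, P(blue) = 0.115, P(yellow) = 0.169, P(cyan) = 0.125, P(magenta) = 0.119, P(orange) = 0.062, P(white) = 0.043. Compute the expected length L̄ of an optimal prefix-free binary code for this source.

Repeatedly combine the two least-probable nodes; the expected code length is the sum of the merged weights.
merge 43/1000 + 31/500 → 21/200
merge 21/200 + 23/200 → 11/50
merge 119/1000 + 1/8 → 61/250
merge 169/1000 + 43/250 → 341/1000
merge 39/200 + 11/50 → 83/200
merge 61/250 + 341/1000 → 117/200
merge 83/200 + 117/200 → 1
L = 21/200 + 11/50 + 61/250 + 341/1000 + 83/200 + 117/200 + 1 = 291/100 = 2.91 bits/symbol.

2.91 bits/symbol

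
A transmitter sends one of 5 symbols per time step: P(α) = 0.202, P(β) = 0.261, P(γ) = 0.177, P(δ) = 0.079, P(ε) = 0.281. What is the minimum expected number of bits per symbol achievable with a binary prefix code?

2.256 bits/symbol

Repeatedly combine the two least-probable nodes; the expected code length is the sum of the merged weights.
merge 79/1000 + 177/1000 → 32/125
merge 101/500 + 32/125 → 229/500
merge 261/1000 + 281/1000 → 271/500
merge 229/500 + 271/500 → 1
L = 32/125 + 229/500 + 271/500 + 1 = 282/125 = 2.256 bits/symbol.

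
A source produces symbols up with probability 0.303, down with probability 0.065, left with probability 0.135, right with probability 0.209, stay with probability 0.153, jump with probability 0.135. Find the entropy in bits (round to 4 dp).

2.4447 bits

H = −Σ pᵢ log₂ pᵢ.
−0.303·log₂(0.303) = 0.5220
−0.065·log₂(0.065) = 0.2563
−0.135·log₂(0.135) = 0.3900
−0.209·log₂(0.209) = 0.4720
−0.153·log₂(0.153) = 0.4144
−0.135·log₂(0.135) = 0.3900
Sum ≈ 2.4447 → 2.4447 bits.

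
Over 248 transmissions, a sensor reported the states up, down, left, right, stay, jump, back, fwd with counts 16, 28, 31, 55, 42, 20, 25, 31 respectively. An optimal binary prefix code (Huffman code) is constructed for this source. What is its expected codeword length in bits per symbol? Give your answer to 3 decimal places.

2.923 bits/symbol

Probabilities are the counts divided by 248.
Repeatedly combine the two least-probable nodes; the expected code length is the sum of the merged weights.
merge 2/31 + 5/62 → 9/62
merge 25/248 + 7/62 → 53/248
merge 1/8 + 1/8 → 1/4
merge 9/62 + 21/124 → 39/124
merge 53/248 + 55/248 → 27/62
merge 1/4 + 39/124 → 35/62
merge 27/62 + 35/62 → 1
L = 9/62 + 53/248 + 1/4 + 39/124 + 27/62 + 35/62 + 1 = 725/248 ≈ 2.923 bits/symbol.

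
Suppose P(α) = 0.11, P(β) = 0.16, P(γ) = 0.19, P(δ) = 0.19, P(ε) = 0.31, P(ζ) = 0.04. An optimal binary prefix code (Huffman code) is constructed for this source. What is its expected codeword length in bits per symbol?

Repeatedly combine the two least-probable nodes; the expected code length is the sum of the merged weights.
merge 1/25 + 11/100 → 3/20
merge 3/20 + 4/25 → 31/100
merge 19/100 + 19/100 → 19/50
merge 31/100 + 31/100 → 31/50
merge 19/50 + 31/50 → 1
L = 3/20 + 31/100 + 19/50 + 31/50 + 1 = 123/50 = 2.46 bits/symbol.

2.46 bits/symbol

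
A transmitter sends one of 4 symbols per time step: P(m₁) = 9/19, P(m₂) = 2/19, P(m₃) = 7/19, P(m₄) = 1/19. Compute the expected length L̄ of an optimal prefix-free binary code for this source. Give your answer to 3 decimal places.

1.684 bits/symbol

Repeatedly combine the two least-probable nodes; the expected code length is the sum of the merged weights.
merge 1/19 + 2/19 → 3/19
merge 3/19 + 7/19 → 10/19
merge 9/19 + 10/19 → 1
L = 3/19 + 10/19 + 1 = 32/19 ≈ 1.684 bits/symbol.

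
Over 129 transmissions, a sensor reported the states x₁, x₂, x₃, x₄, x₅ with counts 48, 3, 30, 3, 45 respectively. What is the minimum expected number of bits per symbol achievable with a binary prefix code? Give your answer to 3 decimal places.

1.953 bits/symbol

Probabilities are the counts divided by 129.
Repeatedly combine the two least-probable nodes; the expected code length is the sum of the merged weights.
merge 1/43 + 1/43 → 2/43
merge 2/43 + 10/43 → 12/43
merge 12/43 + 15/43 → 27/43
merge 16/43 + 27/43 → 1
L = 2/43 + 12/43 + 27/43 + 1 = 84/43 ≈ 1.953 bits/symbol.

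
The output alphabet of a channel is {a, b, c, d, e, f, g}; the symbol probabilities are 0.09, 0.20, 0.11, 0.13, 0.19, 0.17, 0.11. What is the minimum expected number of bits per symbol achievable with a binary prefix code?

2.8 bits/symbol

Repeatedly combine the two least-probable nodes; the expected code length is the sum of the merged weights.
merge 9/100 + 11/100 → 1/5
merge 11/100 + 13/100 → 6/25
merge 17/100 + 19/100 → 9/25
merge 1/5 + 1/5 → 2/5
merge 6/25 + 9/25 → 3/5
merge 2/5 + 3/5 → 1
L = 1/5 + 6/25 + 9/25 + 2/5 + 3/5 + 1 = 14/5 = 2.8 bits/symbol.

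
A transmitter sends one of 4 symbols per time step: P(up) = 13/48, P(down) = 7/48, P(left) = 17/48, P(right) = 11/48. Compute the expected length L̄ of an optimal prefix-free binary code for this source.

2 bits/symbol

Repeatedly combine the two least-probable nodes; the expected code length is the sum of the merged weights.
merge 7/48 + 11/48 → 3/8
merge 13/48 + 17/48 → 5/8
merge 3/8 + 5/8 → 1
L = 3/8 + 5/8 + 1 = 2 bits/symbol.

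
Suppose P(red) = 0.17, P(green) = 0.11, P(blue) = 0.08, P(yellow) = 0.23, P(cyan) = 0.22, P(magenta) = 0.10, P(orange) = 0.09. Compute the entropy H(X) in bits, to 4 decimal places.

H = −Σ pᵢ log₂ pᵢ.
−0.17·log₂(0.17) = 0.4346
−0.11·log₂(0.11) = 0.3503
−0.08·log₂(0.08) = 0.2915
−0.23·log₂(0.23) = 0.4877
−0.22·log₂(0.22) = 0.4806
−0.10·log₂(0.10) = 0.3322
−0.09·log₂(0.09) = 0.3127
Sum ≈ 2.6895 → 2.6895 bits.

2.6895 bits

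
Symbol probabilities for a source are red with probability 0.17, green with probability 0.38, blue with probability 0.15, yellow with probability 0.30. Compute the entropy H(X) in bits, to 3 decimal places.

H = −Σ pᵢ log₂ pᵢ.
−0.17·log₂(0.17) = 0.4346
−0.38·log₂(0.38) = 0.5305
−0.15·log₂(0.15) = 0.4105
−0.30·log₂(0.30) = 0.5211
Sum ≈ 1.8967 → 1.897 bits.

1.897 bits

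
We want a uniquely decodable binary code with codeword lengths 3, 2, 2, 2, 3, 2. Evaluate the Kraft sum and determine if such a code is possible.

1.25; no

With common denominator 2^3 = 8: Σ 2^(−ℓᵢ) = 1/8 + 2/8 + 2/8 + 2/8 + 1/8 + 2/8 = 10/8 = 1.25.
Kraft's inequality requires Σ ≤ 1; here Σ = 1.25 > 1, so no such prefix code exists.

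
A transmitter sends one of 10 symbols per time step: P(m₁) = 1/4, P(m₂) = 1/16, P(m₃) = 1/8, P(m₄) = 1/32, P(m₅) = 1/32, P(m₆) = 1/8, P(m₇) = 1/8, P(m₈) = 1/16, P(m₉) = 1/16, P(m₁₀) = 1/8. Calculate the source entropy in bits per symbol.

3.0625 bits

Each probability is a power of 1/2, so log₂(1/p) is an integer.
H = Σ p·log₂(1/p) = 1/4·2 + 1/16·4 + 1/8·3 + 1/32·5 + 1/32·5 + 1/8·3 + 1/8·3 + 1/16·4 + 1/16·4 + 1/8·3 = 3.0625 bits.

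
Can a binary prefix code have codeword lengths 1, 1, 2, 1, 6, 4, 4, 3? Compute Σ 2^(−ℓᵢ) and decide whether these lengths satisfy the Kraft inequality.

With common denominator 2^6 = 64: Σ 2^(−ℓᵢ) = 32/64 + 32/64 + 16/64 + 32/64 + 1/64 + 4/64 + 4/64 + 8/64 = 129/64 = 2.015625.
Kraft's inequality requires Σ ≤ 1; here Σ = 2.015625 > 1, so no such prefix code exists.

2.015625; no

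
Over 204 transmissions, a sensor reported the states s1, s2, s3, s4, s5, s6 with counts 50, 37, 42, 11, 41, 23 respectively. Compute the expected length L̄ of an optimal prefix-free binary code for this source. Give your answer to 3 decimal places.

2.515 bits/symbol

Probabilities are the counts divided by 204.
Repeatedly combine the two least-probable nodes; the expected code length is the sum of the merged weights.
merge 11/204 + 23/204 → 1/6
merge 1/6 + 37/204 → 71/204
merge 41/204 + 7/34 → 83/204
merge 25/102 + 71/204 → 121/204
merge 83/204 + 121/204 → 1
L = 1/6 + 71/204 + 83/204 + 121/204 + 1 = 171/68 ≈ 2.515 bits/symbol.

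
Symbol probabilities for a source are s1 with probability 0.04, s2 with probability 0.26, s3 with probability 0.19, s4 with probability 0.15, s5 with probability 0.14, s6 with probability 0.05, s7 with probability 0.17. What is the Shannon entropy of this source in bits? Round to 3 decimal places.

H = −Σ pᵢ log₂ pᵢ.
−0.04·log₂(0.04) = 0.1858
−0.26·log₂(0.26) = 0.5053
−0.19·log₂(0.19) = 0.4552
−0.15·log₂(0.15) = 0.4105
−0.14·log₂(0.14) = 0.3971
−0.05·log₂(0.05) = 0.2161
−0.17·log₂(0.17) = 0.4346
Sum ≈ 2.6046 → 2.605 bits.

2.605 bits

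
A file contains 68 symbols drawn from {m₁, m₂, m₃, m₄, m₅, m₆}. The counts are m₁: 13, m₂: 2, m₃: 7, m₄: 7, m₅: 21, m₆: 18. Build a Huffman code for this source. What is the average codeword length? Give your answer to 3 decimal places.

Probabilities are the counts divided by 68.
Repeatedly combine the two least-probable nodes; the expected code length is the sum of the merged weights.
merge 1/34 + 7/68 → 9/68
merge 7/68 + 9/68 → 4/17
merge 13/68 + 4/17 → 29/68
merge 9/34 + 21/68 → 39/68
merge 29/68 + 39/68 → 1
L = 9/68 + 4/17 + 29/68 + 39/68 + 1 = 161/68 ≈ 2.368 bits/symbol.

2.368 bits/symbol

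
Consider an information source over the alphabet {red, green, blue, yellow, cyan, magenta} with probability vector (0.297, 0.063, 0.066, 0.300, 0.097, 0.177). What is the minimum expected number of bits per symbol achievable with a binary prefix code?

Repeatedly combine the two least-probable nodes; the expected code length is the sum of the merged weights.
merge 63/1000 + 33/500 → 129/1000
merge 97/1000 + 129/1000 → 113/500
merge 177/1000 + 113/500 → 403/1000
merge 297/1000 + 3/10 → 597/1000
merge 403/1000 + 597/1000 → 1
L = 129/1000 + 113/500 + 403/1000 + 597/1000 + 1 = 471/200 = 2.355 bits/symbol.

2.355 bits/symbol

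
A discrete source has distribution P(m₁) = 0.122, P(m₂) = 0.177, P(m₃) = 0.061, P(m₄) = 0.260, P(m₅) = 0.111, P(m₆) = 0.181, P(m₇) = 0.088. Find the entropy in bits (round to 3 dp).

H = −Σ pᵢ log₂ pᵢ.
−0.122·log₂(0.122) = 0.3703
−0.177·log₂(0.177) = 0.4422
−0.061·log₂(0.061) = 0.2461
−0.260·log₂(0.260) = 0.5053
−0.111·log₂(0.111) = 0.3520
−0.181·log₂(0.181) = 0.4463
−0.088·log₂(0.088) = 0.3086
Sum ≈ 2.6708 → 2.671 bits.

2.671 bits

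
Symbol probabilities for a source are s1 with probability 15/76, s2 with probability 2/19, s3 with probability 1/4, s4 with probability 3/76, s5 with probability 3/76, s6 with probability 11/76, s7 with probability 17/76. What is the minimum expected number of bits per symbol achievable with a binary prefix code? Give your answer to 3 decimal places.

2.592 bits/symbol

Repeatedly combine the two least-probable nodes; the expected code length is the sum of the merged weights.
merge 3/76 + 3/76 → 3/38
merge 3/38 + 2/19 → 7/38
merge 11/76 + 7/38 → 25/76
merge 15/76 + 17/76 → 8/19
merge 1/4 + 25/76 → 11/19
merge 8/19 + 11/19 → 1
L = 3/38 + 7/38 + 25/76 + 8/19 + 11/19 + 1 = 197/76 ≈ 2.592 bits/symbol.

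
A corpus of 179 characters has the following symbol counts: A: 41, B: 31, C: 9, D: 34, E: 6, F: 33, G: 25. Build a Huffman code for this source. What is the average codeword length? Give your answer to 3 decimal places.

Probabilities are the counts divided by 179.
Repeatedly combine the two least-probable nodes; the expected code length is the sum of the merged weights.
merge 6/179 + 9/179 → 15/179
merge 15/179 + 25/179 → 40/179
merge 31/179 + 33/179 → 64/179
merge 34/179 + 40/179 → 74/179
merge 41/179 + 64/179 → 105/179
merge 74/179 + 105/179 → 1
L = 15/179 + 40/179 + 64/179 + 74/179 + 105/179 + 1 = 477/179 ≈ 2.665 bits/symbol.

2.665 bits/symbol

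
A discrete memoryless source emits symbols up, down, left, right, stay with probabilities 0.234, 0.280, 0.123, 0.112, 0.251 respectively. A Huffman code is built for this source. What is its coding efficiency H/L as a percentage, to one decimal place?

Entropy H = −Σ p log₂ p ≈ 2.2307 bits.
Huffman merges: 14/125+123/1000→47/200; 117/500+47/200→469/1000; 251/1000+7/25→531/1000; 469/1000+531/1000→1. L = 447/200 ≈ 2.2350.
Efficiency = H/L = 2.2307/2.2350 = 99.8%.

99.8%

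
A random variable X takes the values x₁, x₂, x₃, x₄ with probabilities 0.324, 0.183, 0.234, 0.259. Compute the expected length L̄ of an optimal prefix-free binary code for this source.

2 bits/symbol

Repeatedly combine the two least-probable nodes; the expected code length is the sum of the merged weights.
merge 183/1000 + 117/500 → 417/1000
merge 259/1000 + 81/250 → 583/1000
merge 417/1000 + 583/1000 → 1
L = 417/1000 + 583/1000 + 1 = 2 bits/symbol.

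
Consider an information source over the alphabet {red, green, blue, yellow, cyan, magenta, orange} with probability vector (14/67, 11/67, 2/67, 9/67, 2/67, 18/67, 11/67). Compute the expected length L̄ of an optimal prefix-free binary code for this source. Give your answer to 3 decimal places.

Repeatedly combine the two least-probable nodes; the expected code length is the sum of the merged weights.
merge 2/67 + 2/67 → 4/67
merge 4/67 + 9/67 → 13/67
merge 11/67 + 11/67 → 22/67
merge 13/67 + 14/67 → 27/67
merge 18/67 + 22/67 → 40/67
merge 27/67 + 40/67 → 1
L = 4/67 + 13/67 + 22/67 + 27/67 + 40/67 + 1 = 173/67 ≈ 2.582 bits/symbol.

2.582 bits/symbol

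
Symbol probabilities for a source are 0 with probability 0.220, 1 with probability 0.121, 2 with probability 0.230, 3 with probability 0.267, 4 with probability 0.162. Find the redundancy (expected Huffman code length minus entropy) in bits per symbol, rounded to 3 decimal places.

Entropy H = −Σ p log₂ p ≈ 2.2710 bits.
Huffman merges: 121/1000+81/500→283/1000; 11/50+23/100→9/20; 267/1000+283/1000→11/20; 9/20+11/20→1. L = 2283/1000 ≈ 2.2830.
L − H = 2.2830 − 2.2710 = 0.012 bits.

0.012 bits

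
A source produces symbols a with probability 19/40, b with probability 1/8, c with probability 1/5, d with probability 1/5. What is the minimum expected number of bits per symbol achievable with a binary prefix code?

1.85 bits/symbol

Repeatedly combine the two least-probable nodes; the expected code length is the sum of the merged weights.
merge 1/8 + 1/5 → 13/40
merge 1/5 + 13/40 → 21/40
merge 19/40 + 21/40 → 1
L = 13/40 + 21/40 + 1 = 37/20 = 1.85 bits/symbol.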